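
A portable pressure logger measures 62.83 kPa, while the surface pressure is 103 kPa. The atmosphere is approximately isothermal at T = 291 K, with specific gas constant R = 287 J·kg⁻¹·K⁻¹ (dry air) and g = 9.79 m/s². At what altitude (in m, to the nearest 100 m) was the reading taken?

Scale height: H = RT/g = 287 × 291 / 9.79 = 8530.8 m.
Invert the barometric formula: z = H ln(P₀/P).
P₀/P = 103/62.83 = 1.6393; ln(1.6393) = 0.49427.
z = 8530.8 × 0.49427 = 4216.5 m.

z ≈ 4200 m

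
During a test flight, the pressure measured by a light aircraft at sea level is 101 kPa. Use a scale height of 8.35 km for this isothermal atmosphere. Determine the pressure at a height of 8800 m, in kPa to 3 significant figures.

P ≈ 35.2 kPa

Barometric formula: P = P₀ exp(−z/H).
z/H = 8800.0/8350.0 = 1.0539; exp(−1.0539) = 0.34858.
P = 101 × 0.34858 = 35.207 kPa.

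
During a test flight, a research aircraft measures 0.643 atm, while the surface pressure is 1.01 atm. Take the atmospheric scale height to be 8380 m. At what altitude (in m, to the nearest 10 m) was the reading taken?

z ≈ 3780 m

Invert the barometric formula: z = H ln(P₀/P).
P₀/P = 1.01/0.643 = 1.5708; ln(1.5708) = 0.45159.
z = 8380.0 × 0.45159 = 3784.3 m.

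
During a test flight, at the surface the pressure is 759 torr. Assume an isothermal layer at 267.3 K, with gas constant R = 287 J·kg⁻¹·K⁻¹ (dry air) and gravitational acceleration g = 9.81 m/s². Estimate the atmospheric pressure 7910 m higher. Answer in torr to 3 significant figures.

Scale height: H = RT/g = 287 × 267.3 / 9.81 = 7820.1 m.
Barometric formula: P = P₀ exp(−z/H).
z/H = 7910.0/7820.1 = 1.0115; exp(−1.0115) = 0.36367.
P = 759 × 0.36367 = 276.03 torr.

P ≈ 276 torr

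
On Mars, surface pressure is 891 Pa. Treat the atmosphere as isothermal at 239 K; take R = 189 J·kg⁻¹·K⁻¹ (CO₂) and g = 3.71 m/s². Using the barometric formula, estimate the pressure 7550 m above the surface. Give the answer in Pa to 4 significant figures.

P ≈ 479.3 Pa

Scale height: H = RT/g = 189 × 239 / 3.71 = 12175 m.
Barometric formula: P = P₀ exp(−z/H).
z/H = 7550.0/12175 = 0.62012; exp(−0.62012) = 0.53788.
P = 891 × 0.53788 = 479.25 Pa.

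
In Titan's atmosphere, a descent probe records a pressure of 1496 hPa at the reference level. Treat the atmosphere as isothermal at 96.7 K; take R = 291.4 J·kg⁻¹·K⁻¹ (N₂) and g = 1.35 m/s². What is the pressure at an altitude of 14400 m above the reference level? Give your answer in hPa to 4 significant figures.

P ≈ 750.4 hPa

Scale height: H = RT/g = 291.4 × 96.7 / 1.35 = 20873 m.
Barometric formula: P = P₀ exp(−z/H).
z/H = 14400/20873 = 0.68989; exp(−0.68989) = 0.50163.
P = 1496 × 0.50163 = 750.44 hPa.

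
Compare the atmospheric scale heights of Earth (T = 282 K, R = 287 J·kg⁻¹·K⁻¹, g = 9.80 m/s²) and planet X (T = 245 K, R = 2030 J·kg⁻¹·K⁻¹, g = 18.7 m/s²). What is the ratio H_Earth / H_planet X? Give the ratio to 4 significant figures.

H = RT/g for each body.
H_Earth = 287 × 282 / 9.80 = 8258.6 m.
H_planet X = 2030 × 245 / 18.7 = 26596 m.
H_Earth/H_planet X = 8258.6/26596 = 0.31052.

H_Earth/H_planet X ≈ 0.3105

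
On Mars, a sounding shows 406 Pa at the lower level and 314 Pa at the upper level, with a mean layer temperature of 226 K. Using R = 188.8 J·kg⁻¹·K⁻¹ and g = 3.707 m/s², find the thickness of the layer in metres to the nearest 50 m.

Δz ≈ 2950 m

Hypsometric equation: Δz = (R T̄/g) ln(P₁/P₂).
R T̄/g = 188.8 × 226 / 3.707 = 11510 m.
ln(406/314) = ln(1.2930) = 0.25697.
Δz = 11510 × 0.25697 = 2957.7 m.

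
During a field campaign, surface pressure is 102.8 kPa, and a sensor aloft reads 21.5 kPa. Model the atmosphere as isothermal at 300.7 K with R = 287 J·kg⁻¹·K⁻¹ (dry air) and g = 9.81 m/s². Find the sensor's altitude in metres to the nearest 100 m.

Scale height: H = RT/g = 287 × 300.7 / 9.81 = 8797.2 m.
Invert the barometric formula: z = H ln(P₀/P).
P₀/P = 102.8/21.5 = 4.7814; ln(4.7814) = 1.5647.
z = 8797.2 × 1.5647 = 13765 m.

z ≈ 13800 m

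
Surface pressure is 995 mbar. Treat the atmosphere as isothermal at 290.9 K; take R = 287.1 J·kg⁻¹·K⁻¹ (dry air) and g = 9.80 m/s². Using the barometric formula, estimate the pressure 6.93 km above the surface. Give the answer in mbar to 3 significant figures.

P ≈ 441 mbar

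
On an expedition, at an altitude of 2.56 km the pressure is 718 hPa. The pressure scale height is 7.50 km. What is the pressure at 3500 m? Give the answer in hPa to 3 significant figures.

Between two levels, P₂ = P₁ exp(−Δz/H) with Δz = z₂ − z₁.
Δz = 3500.0 − 2560.0 = 940.00 m; Δz/H = 940.00/7500.0 = 0.12533.
P₂ = 718 × exp(−0.12533) = 718 × 0.88221 = 633.43 hPa.

P ≈ 633 hPa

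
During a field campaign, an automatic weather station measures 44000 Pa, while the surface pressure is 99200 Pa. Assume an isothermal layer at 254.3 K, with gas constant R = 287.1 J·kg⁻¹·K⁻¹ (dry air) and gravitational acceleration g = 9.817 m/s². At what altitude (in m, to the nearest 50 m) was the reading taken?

z ≈ 6050 m

Scale height: H = RT/g = 287.1 × 254.3 / 9.817 = 7437.1 m.
Invert the barometric formula: z = H ln(P₀/P).
P₀/P = 99200/44000 = 2.2545; ln(2.2545) = 0.81293.
z = 7437.1 × 0.81293 = 6045.8 m.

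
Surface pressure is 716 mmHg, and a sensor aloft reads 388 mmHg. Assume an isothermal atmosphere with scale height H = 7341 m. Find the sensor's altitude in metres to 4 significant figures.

z ≈ 4498 m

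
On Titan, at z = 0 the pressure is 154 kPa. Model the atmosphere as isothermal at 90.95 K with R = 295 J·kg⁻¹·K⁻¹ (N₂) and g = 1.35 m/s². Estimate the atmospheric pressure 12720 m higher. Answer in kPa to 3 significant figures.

Scale height: H = RT/g = 295 × 90.95 / 1.35 = 19874 m.
Barometric formula: P = P₀ exp(−z/H).
z/H = 12720/19874 = 0.64003; exp(−0.64003) = 0.52728.
P = 154 × 0.52728 = 81.201 kPa.

P ≈ 81.2 kPa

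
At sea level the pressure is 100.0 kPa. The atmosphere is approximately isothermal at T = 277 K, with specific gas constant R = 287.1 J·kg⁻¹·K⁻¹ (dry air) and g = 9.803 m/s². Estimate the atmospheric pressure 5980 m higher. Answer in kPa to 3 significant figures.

Scale height: H = RT/g = 287.1 × 277 / 9.803 = 8112.5 m.
Barometric formula: P = P₀ exp(−z/H).
z/H = 5980.0/8112.5 = 0.73713; exp(−0.73713) = 0.47849.
P = 100.0 × 0.47849 = 47.849 kPa.

P ≈ 47.8 kPa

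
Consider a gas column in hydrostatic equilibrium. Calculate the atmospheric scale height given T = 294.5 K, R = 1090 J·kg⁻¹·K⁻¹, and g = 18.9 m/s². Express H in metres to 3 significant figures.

The scale height of an isothermal atmosphere is H = RT/g.
H = 1090 × 294.5 / 18.9 = 321000/18.9 = 16984 m.

H ≈ 17000 m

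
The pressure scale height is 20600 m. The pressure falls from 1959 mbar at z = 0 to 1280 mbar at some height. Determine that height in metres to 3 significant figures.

z ≈ 8770 m

Invert the barometric formula: z = H ln(P₀/P).
P₀/P = 1959/1280 = 1.5305; ln(1.5305) = 0.42559.
z = 20600 × 0.42559 = 8767.2 m.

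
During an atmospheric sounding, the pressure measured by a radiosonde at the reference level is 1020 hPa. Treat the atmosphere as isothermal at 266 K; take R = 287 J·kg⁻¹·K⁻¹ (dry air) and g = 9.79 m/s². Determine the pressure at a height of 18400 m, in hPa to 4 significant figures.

Scale height: H = RT/g = 287 × 266 / 9.79 = 7798.0 m.
Barometric formula: P = P₀ exp(−z/H).
z/H = 18400/7798.0 = 2.3596; exp(−2.3596) = 0.094458.
P = 1020 × 0.094458 = 96.347 hPa.

P ≈ 96.35 hPa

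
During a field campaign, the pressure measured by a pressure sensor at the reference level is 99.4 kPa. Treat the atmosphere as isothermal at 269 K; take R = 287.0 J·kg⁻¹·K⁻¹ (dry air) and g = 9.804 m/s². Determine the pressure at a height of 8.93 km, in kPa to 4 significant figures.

Scale height: H = RT/g = 287.0 × 269 / 9.804 = 7874.6 m.
Barometric formula: P = P₀ exp(−z/H).
z/H = 8930.0/7874.6 = 1.1340; exp(−1.1340) = 0.32174.
P = 99.4 × 0.32174 = 31.981 kPa.

P ≈ 31.98 kPa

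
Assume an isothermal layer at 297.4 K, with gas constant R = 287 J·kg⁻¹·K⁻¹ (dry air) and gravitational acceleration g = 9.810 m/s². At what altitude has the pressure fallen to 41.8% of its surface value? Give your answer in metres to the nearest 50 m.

z ≈ 7600 m

Scale height: H = RT/g = 287 × 297.4 / 9.810 = 8700.7 m.
Set P/P₀ = exp(−z/H) = 0.418, so z = −H ln(0.418).
−ln(0.418) = 0.87227; z = 8700.7 × 0.87227 = 7589.4 m.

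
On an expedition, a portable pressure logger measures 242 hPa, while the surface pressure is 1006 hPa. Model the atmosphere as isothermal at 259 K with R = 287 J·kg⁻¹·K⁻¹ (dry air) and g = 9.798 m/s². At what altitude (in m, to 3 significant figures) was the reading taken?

Scale height: H = RT/g = 287 × 259 / 9.798 = 7586.5 m.
Invert the barometric formula: z = H ln(P₀/P).
P₀/P = 1006/242 = 4.1570; ln(4.1570) = 1.4248.
z = 7586.5 × 1.4248 = 10809 m.

z ≈ 10800 m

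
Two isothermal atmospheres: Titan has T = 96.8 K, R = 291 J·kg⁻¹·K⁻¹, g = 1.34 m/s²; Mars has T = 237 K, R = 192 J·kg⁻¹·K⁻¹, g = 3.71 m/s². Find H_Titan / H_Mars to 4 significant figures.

H = RT/g for each body.
H_Titan = 291 × 96.8 / 1.34 = 21021 m.
H_Mars = 192 × 237 / 3.71 = 12265 m.
H_Titan/H_Mars = 21021/12265 = 1.7139.

H_Titan/H_Mars ≈ 1.714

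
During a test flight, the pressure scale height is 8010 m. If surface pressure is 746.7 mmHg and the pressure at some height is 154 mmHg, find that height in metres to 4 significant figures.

z ≈ 12650 m

Invert the barometric formula: z = H ln(P₀/P).
P₀/P = 746.7/154 = 4.8487; ln(4.8487) = 1.5787.
z = 8010.0 × 1.5787 = 12645 m.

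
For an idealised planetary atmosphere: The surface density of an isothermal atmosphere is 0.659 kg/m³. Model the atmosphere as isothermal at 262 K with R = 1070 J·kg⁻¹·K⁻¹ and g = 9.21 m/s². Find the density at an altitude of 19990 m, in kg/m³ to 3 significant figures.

ρ ≈ 0.342 kg/m³

Scale height: H = RT/g = 1070 × 262 / 9.21 = 30439 m.
In an isothermal atmosphere, density decays like pressure: ρ = ρ₀ exp(−z/H).
z/H = 19990/30439 = 0.65672; exp(−0.65672) = 0.51855.
ρ = 0.659 × 0.51855 = 0.34172 kg/m³.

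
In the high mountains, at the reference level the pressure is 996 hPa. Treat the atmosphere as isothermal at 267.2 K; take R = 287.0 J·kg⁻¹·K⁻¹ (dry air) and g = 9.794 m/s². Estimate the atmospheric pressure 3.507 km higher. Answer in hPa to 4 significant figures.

P ≈ 636.4 hPa

Scale height: H = RT/g = 287.0 × 267.2 / 9.794 = 7829.9 m.
Barometric formula: P = P₀ exp(−z/H).
z/H = 3507.0/7829.9 = 0.44790; exp(−0.44790) = 0.63897.
P = 996 × 0.63897 = 636.41 hPa.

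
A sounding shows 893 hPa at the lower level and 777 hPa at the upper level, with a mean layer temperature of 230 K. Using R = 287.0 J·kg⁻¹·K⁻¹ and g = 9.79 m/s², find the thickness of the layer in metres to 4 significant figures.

Δz ≈ 938.2 m

Hypsometric equation: Δz = (R T̄/g) ln(P₁/P₂).
R T̄/g = 287.0 × 230 / 9.79 = 6742.6 m.
ln(893/777) = ln(1.1493) = 0.13915.
Δz = 6742.6 × 0.13915 = 938.23 m.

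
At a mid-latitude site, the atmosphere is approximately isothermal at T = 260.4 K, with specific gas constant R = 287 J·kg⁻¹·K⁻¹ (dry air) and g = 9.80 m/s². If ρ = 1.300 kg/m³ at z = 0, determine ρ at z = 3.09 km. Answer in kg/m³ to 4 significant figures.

Scale height: H = RT/g = 287 × 260.4 / 9.80 = 7626.0 m.
In an isothermal atmosphere, density decays like pressure: ρ = ρ₀ exp(−z/H).
z/H = 3090.0/7626.0 = 0.40519; exp(−0.40519) = 0.66685.
ρ = 1.300 × 0.66685 = 0.86691 kg/m³.

ρ ≈ 0.8669 kg/m³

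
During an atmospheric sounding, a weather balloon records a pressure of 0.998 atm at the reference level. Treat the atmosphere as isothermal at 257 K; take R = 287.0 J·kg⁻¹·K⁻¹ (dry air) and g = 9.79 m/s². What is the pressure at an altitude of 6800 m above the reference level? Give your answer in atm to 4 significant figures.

P ≈ 0.4047 atm

Scale height: H = RT/g = 287.0 × 257 / 9.79 = 7534.1 m.
Barometric formula: P = P₀ exp(−z/H).
z/H = 6800.0/7534.1 = 0.90256; exp(−0.90256) = 0.40553.
P = 0.998 × 0.40553 = 0.40472 atm.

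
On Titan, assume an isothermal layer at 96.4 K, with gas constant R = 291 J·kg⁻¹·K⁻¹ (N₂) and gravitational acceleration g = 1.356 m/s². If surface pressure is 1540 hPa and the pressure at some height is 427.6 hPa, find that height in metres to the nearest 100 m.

z ≈ 26500 m

Scale height: H = RT/g = 291 × 96.4 / 1.356 = 20688 m.
Invert the barometric formula: z = H ln(P₀/P).
P₀/P = 1540/427.6 = 3.6015; ln(3.6015) = 1.2814.
z = 20688 × 1.2814 = 26510 m.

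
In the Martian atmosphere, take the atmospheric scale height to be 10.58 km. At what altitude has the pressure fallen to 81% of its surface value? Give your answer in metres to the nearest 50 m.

Set P/P₀ = exp(−z/H) = 0.81, so z = −H ln(0.81).
−ln(0.81) = 0.21072; z = 10580 × 0.21072 = 2229.4 m.

z ≈ 2250 m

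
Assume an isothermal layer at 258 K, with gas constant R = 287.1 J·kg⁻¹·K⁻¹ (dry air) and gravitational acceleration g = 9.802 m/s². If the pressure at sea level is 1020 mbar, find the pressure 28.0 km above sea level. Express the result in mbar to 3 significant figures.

Scale height: H = RT/g = 287.1 × 258 / 9.802 = 7556.8 m.
Barometric formula: P = P₀ exp(−z/H).
z/H = 28000/7556.8 = 3.7053; exp(−3.7053) = 0.024593.
P = 1020 × 0.024593 = 25.085 mbar.

P ≈ 25.1 mbar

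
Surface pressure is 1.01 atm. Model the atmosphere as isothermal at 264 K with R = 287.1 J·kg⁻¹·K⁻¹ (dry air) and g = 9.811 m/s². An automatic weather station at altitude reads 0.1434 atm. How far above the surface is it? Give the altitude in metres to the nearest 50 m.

z ≈ 15100 m

Scale height: H = RT/g = 287.1 × 264 / 9.811 = 7725.5 m.
Invert the barometric formula: z = H ln(P₀/P).
P₀/P = 1.01/0.1434 = 7.0432; ln(7.0432) = 1.9521.
z = 7725.5 × 1.9521 = 15081 m.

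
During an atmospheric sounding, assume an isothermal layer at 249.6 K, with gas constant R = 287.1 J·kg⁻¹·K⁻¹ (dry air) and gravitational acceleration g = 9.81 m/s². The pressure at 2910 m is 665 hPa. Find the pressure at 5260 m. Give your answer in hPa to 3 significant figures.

P ≈ 482 hPa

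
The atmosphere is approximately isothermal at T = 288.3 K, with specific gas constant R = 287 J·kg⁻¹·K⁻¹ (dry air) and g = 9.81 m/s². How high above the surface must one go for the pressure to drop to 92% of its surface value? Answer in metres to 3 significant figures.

Scale height: H = RT/g = 287 × 288.3 / 9.81 = 8434.5 m.
Set P/P₀ = exp(−z/H) = 0.92, so z = −H ln(0.92).
−ln(0.92) = 0.083382; z = 8434.5 × 0.083382 = 703.29 m.

z ≈ 703 m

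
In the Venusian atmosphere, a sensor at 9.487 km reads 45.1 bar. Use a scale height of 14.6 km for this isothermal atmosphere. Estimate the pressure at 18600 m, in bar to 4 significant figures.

P ≈ 24.16 bar

Between two levels, P₂ = P₁ exp(−Δz/H) with Δz = z₂ − z₁.
Δz = 18600 − 9487.0 = 9113.0 m; Δz/H = 9113.0/14600 = 0.62418.
P₂ = 45.1 × exp(−0.62418) = 45.1 × 0.53570 = 24.160 bar.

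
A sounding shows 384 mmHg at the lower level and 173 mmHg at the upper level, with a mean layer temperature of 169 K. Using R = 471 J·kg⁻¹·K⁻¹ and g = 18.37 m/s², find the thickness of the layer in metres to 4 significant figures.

Hypsometric equation: Δz = (R T̄/g) ln(P₁/P₂).
R T̄/g = 471 × 169 / 18.37 = 4333.1 m.
ln(384/173) = ln(2.2197) = 0.79737.
Δz = 4333.1 × 0.79737 = 3455.1 m.

Δz ≈ 3455 m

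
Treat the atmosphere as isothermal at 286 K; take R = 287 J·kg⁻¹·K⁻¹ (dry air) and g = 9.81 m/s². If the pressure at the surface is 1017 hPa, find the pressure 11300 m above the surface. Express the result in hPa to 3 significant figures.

P ≈ 264 hPa

Scale height: H = RT/g = 287 × 286 / 9.81 = 8367.2 m.
Barometric formula: P = P₀ exp(−z/H).
z/H = 11300/8367.2 = 1.3505; exp(−1.3505) = 0.25911.
P = 1017 × 0.25911 = 263.51 hPa.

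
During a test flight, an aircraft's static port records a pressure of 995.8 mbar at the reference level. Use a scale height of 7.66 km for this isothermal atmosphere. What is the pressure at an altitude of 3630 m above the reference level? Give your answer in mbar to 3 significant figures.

P ≈ 620 mbar

Barometric formula: P = P₀ exp(−z/H).
z/H = 3630.0/7660.0 = 0.47389; exp(−0.47389) = 0.62258.
P = 995.8 × 0.62258 = 619.97 mbar.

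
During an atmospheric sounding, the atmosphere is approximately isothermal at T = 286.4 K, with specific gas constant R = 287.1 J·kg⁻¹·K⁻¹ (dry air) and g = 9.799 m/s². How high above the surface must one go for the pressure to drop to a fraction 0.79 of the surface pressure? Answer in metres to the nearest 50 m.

z ≈ 2000 m

Scale height: H = RT/g = 287.1 × 286.4 / 9.799 = 8391.2 m.
Set P/P₀ = exp(−z/H) = 0.79, so z = −H ln(0.79).
−ln(0.79) = 0.23572; z = 8391.2 × 0.23572 = 1978.0 m.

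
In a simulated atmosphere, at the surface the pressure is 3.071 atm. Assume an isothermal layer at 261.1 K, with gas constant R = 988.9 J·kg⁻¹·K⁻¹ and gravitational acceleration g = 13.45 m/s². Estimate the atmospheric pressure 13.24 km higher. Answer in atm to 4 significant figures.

Scale height: H = RT/g = 988.9 × 261.1 / 13.45 = 19197 m.
Barometric formula: P = P₀ exp(−z/H).
z/H = 13240/19197 = 0.68969; exp(−0.68969) = 0.50173.
P = 3.071 × 0.50173 = 1.5408 atm.

P ≈ 1.541 atm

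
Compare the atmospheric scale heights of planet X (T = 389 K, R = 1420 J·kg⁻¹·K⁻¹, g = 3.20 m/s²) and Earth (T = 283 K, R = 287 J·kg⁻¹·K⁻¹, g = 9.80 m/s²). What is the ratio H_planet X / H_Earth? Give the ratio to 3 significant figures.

H_planet X/H_Earth ≈ 20.8

H = RT/g for each body.
H_planet X = 1420 × 389 / 3.20 = 172620 m.
H_Earth = 287 × 283 / 9.80 = 8287.9 m.
H_planet X/H_Earth = 172620/8287.9 = 20.828.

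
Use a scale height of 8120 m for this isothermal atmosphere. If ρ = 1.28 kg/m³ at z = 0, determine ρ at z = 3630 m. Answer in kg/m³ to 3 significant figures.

In an isothermal atmosphere, density decays like pressure: ρ = ρ₀ exp(−z/H).
z/H = 3630.0/8120.0 = 0.44704; exp(−0.44704) = 0.63952.
ρ = 1.28 × 0.63952 = 0.81859 kg/m³.

ρ ≈ 0.819 kg/m³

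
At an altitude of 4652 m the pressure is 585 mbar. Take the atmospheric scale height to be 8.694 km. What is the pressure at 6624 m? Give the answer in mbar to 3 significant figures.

P ≈ 466 mbar

Between two levels, P₂ = P₁ exp(−Δz/H) with Δz = z₂ − z₁.
Δz = 6624.0 − 4652.0 = 1972.0 m; Δz/H = 1972.0/8694.0 = 0.22682.
P₂ = 585 × exp(−0.22682) = 585 × 0.79706 = 466.28 mbar.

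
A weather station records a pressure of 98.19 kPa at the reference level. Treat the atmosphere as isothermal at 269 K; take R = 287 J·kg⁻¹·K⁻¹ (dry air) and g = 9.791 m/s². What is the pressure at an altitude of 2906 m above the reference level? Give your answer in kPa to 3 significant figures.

Scale height: H = RT/g = 287 × 269 / 9.791 = 7885.1 m.
Barometric formula: P = P₀ exp(−z/H).
z/H = 2906.0/7885.1 = 0.36854; exp(−0.36854) = 0.69174.
P = 98.19 × 0.69174 = 67.922 kPa.

P ≈ 67.9 kPa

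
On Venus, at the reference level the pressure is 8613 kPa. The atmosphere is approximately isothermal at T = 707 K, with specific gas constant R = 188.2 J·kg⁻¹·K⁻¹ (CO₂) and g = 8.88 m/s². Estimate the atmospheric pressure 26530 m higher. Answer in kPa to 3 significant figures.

Scale height: H = RT/g = 188.2 × 707 / 8.88 = 14984 m.
Barometric formula: P = P₀ exp(−z/H).
z/H = 26530/14984 = 1.7706; exp(−1.7706) = 0.17023.
P = 8613 × 0.17023 = 1466.2 kPa.

P ≈ 1470 kPa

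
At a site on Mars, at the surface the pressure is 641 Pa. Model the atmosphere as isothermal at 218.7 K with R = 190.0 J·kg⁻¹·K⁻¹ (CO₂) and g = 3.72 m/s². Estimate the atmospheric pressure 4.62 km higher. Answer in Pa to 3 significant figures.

P ≈ 424 Pa

Scale height: H = RT/g = 190.0 × 218.7 / 3.72 = 11170 m.
Barometric formula: P = P₀ exp(−z/H).
z/H = 4620.0/11170 = 0.41361; exp(−0.41361) = 0.66126.
P = 641 × 0.66126 = 423.87 Pa.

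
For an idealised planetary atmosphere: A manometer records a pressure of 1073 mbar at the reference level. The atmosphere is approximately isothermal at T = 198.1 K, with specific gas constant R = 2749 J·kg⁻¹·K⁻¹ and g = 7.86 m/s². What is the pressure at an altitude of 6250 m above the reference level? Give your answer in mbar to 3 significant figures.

P ≈ 980 mbar

Scale height: H = RT/g = 2749 × 198.1 / 7.86 = 69285 m.
Barometric formula: P = P₀ exp(−z/H).
z/H = 6250.0/69285 = 0.090207; exp(−0.090207) = 0.91374.
P = 1073 × 0.91374 = 980.44 mbar.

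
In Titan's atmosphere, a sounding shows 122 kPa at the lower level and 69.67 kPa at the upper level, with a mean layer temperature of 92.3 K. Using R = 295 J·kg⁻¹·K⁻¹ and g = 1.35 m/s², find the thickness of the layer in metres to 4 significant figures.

Δz ≈ 11300 m

Hypsometric equation: Δz = (R T̄/g) ln(P₁/P₂).
R T̄/g = 295 × 92.3 / 1.35 = 20169 m.
ln(122/69.67) = ln(1.7511) = 0.56024.
Δz = 20169 × 0.56024 = 11299 m.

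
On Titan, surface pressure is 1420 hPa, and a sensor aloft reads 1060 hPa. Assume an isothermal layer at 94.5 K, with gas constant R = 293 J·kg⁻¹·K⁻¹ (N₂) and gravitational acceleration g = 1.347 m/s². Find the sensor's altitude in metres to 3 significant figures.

z ≈ 6010 m

Scale height: H = RT/g = 293 × 94.5 / 1.347 = 20556 m.
Invert the barometric formula: z = H ln(P₀/P).
P₀/P = 1420/1060 = 1.3396; ln(1.3396) = 0.29237.
z = 20556 × 0.29237 = 6010.0 m.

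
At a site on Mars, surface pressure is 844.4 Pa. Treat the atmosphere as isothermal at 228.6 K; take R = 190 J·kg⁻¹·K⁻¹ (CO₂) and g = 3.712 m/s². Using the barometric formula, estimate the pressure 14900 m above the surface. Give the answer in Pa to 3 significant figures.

P ≈ 236 Pa

Scale height: H = RT/g = 190 × 228.6 / 3.712 = 11701 m.
Barometric formula: P = P₀ exp(−z/H).
z/H = 14900/11701 = 1.2734; exp(−1.2734) = 0.27988.
P = 844.4 × 0.27988 = 236.33 Pa.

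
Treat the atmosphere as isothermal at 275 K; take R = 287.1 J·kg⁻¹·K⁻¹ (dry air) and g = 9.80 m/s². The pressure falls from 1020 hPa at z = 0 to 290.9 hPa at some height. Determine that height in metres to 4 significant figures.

z ≈ 10110 m

Scale height: H = RT/g = 287.1 × 275 / 9.80 = 8056.4 m.
Invert the barometric formula: z = H ln(P₀/P).
P₀/P = 1020/290.9 = 3.5064; ln(3.5064) = 1.2546.
z = 8056.4 × 1.2546 = 10108 m.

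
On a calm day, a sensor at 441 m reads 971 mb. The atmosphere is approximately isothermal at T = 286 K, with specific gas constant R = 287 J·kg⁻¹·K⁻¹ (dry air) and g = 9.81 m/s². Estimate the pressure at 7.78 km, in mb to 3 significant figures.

P ≈ 404 mb

Scale height: H = RT/g = 287 × 286 / 9.81 = 8367.2 m.
Between two levels, P₂ = P₁ exp(−Δz/H) with Δz = z₂ − z₁.
Δz = 7780.0 − 441.00 = 7339.0 m; Δz/H = 7339.0/8367.2 = 0.87712.
P₂ = 971 × exp(−0.87712) = 971 × 0.41598 = 403.92 mb.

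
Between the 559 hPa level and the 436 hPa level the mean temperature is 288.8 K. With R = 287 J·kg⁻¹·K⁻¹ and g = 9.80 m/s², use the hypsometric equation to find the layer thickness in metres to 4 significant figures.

Δz ≈ 2102 m

Hypsometric equation: Δz = (R T̄/g) ln(P₁/P₂).
R T̄/g = 287 × 288.8 / 9.80 = 8457.7 m.
ln(559/436) = ln(1.2821) = 0.24850.
Δz = 8457.7 × 0.24850 = 2101.7 m.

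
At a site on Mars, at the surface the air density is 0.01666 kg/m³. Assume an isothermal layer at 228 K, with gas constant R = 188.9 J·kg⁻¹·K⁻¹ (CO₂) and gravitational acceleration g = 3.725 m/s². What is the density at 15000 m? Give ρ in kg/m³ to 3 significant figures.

ρ ≈ 0.00455 kg/m³

Scale height: H = RT/g = 188.9 × 228 / 3.725 = 11562 m.
In an isothermal atmosphere, density decays like pressure: ρ = ρ₀ exp(−z/H).
z/H = 15000/11562 = 1.2974; exp(−1.2974) = 0.27324.
ρ = 0.01666 × 0.27324 = 0.0045522 kg/m³.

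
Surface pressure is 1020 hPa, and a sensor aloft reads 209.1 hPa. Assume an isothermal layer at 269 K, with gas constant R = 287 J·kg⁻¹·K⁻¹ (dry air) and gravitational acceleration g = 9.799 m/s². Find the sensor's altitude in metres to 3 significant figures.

z ≈ 12500 m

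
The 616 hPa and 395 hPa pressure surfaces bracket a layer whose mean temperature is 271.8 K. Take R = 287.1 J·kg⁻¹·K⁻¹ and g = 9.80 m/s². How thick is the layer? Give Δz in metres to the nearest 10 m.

Hypsometric equation: Δz = (R T̄/g) ln(P₁/P₂).
R T̄/g = 287.1 × 271.8 / 9.80 = 7962.6 m.
ln(616/395) = ln(1.5595) = 0.44437.
Δz = 7962.6 × 0.44437 = 3538.3 m.

Δz ≈ 3540 m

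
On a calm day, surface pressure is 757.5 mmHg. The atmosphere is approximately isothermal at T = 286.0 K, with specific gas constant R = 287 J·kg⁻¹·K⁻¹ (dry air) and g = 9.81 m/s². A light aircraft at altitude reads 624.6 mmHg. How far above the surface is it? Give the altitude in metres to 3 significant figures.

Scale height: H = RT/g = 287 × 286.0 / 9.81 = 8367.2 m.
Invert the barometric formula: z = H ln(P₀/P).
P₀/P = 757.5/624.6 = 1.2128; ln(1.2128) = 0.19293.
z = 8367.2 × 0.19293 = 1614.3 m.

z ≈ 1610 m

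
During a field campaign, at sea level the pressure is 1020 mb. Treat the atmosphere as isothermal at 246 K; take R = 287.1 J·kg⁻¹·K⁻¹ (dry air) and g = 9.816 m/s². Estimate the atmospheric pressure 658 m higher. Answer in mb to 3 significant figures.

Scale height: H = RT/g = 287.1 × 246 / 9.816 = 7195.0 m.
Barometric formula: P = P₀ exp(−z/H).
z/H = 658.00/7195.0 = 0.091452; exp(−0.091452) = 0.91261.
P = 1020 × 0.91261 = 930.86 mb.

P ≈ 931 mb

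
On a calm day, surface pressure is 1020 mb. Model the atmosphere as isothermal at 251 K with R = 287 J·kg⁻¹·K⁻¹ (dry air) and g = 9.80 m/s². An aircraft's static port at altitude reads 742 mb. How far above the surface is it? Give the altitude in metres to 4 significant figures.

Scale height: H = RT/g = 287 × 251 / 9.80 = 7350.7 m.
Invert the barometric formula: z = H ln(P₀/P).
P₀/P = 1020/742 = 1.3747; ln(1.3747) = 0.31824.
z = 7350.7 × 0.31824 = 2339.3 m.

z ≈ 2339 m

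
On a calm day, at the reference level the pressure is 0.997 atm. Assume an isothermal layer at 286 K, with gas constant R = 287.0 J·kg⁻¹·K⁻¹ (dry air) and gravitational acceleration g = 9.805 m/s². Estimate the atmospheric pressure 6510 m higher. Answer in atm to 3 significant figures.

P ≈ 0.458 atm

Scale height: H = RT/g = 287.0 × 286 / 9.805 = 8371.4 m.
Barometric formula: P = P₀ exp(−z/H).
z/H = 6510.0/8371.4 = 0.77765; exp(−0.77765) = 0.45948.
P = 0.997 × 0.45948 = 0.45810 atm.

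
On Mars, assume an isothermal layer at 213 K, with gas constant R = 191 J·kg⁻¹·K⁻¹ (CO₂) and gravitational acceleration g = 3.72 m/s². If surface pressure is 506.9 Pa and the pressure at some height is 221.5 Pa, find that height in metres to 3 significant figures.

Scale height: H = RT/g = 191 × 213 / 3.72 = 10936 m.
Invert the barometric formula: z = H ln(P₀/P).
P₀/P = 506.9/221.5 = 2.2885; ln(2.2885) = 0.82790.
z = 10936 × 0.82790 = 9053.9 m.

z ≈ 9050 m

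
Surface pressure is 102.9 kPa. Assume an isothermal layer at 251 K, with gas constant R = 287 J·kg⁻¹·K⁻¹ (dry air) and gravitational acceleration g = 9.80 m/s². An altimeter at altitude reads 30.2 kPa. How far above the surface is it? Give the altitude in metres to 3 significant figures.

z ≈ 9010 m

Scale height: H = RT/g = 287 × 251 / 9.80 = 7350.7 m.
Invert the barometric formula: z = H ln(P₀/P).
P₀/P = 102.9/30.2 = 3.4073; ln(3.4073) = 1.2259.
z = 7350.7 × 1.2259 = 9011.2 m.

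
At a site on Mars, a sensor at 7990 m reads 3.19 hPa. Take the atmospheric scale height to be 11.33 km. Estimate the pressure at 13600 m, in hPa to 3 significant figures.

Between two levels, P₂ = P₁ exp(−Δz/H) with Δz = z₂ − z₁.
Δz = 13600 − 7990.0 = 5610.0 m; Δz/H = 5610.0/11330 = 0.49515.
P₂ = 3.19 × exp(−0.49515) = 3.19 × 0.60948 = 1.9442 hPa.

P ≈ 1.94 hPa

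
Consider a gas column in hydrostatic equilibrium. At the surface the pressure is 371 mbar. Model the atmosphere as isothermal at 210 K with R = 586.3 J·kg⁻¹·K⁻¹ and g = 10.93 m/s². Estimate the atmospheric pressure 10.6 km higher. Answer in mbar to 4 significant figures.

Scale height: H = RT/g = 586.3 × 210 / 10.93 = 11265 m.
Barometric formula: P = P₀ exp(−z/H).
z/H = 10600/11265 = 0.94097; exp(−0.94097) = 0.39025.
P = 371 × 0.39025 = 144.78 mbar.

P ≈ 144.8 mbar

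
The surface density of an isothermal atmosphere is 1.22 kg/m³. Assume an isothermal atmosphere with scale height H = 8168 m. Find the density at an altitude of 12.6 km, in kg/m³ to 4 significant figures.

In an isothermal atmosphere, density decays like pressure: ρ = ρ₀ exp(−z/H).
z/H = 12600/8168.0 = 1.5426; exp(−1.5426) = 0.21382.
ρ = 1.22 × 0.21382 = 0.26086 kg/m³.

ρ ≈ 0.2609 kg/m³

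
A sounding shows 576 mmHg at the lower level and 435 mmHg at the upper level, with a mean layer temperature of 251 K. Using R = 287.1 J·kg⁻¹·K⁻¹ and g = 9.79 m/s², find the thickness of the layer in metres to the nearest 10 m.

Hypsometric equation: Δz = (R T̄/g) ln(P₁/P₂).
R T̄/g = 287.1 × 251 / 9.79 = 7360.8 m.
ln(576/435) = ln(1.3241) = 0.28073.
Δz = 7360.8 × 0.28073 = 2066.4 m.

Δz ≈ 2070 m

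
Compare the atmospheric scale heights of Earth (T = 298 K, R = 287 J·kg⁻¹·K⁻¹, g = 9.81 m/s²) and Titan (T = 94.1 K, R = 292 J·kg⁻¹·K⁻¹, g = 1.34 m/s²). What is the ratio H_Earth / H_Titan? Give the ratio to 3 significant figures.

H = RT/g for each body.
H_Earth = 287 × 298 / 9.81 = 8718.2 m.
H_Titan = 292 × 94.1 / 1.34 = 20505 m.
H_Earth/H_Titan = 8718.2/20505 = 0.42517.

H_Earth/H_Titan ≈ 0.425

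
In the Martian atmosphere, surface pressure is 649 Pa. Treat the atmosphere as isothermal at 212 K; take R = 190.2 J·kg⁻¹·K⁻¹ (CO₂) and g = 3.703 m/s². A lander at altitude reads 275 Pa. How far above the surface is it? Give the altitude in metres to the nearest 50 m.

Scale height: H = RT/g = 190.2 × 212 / 3.703 = 10889 m.
Invert the barometric formula: z = H ln(P₀/P).
P₀/P = 649/275 = 2.3600; ln(2.3600) = 0.85866.
z = 10889 × 0.85866 = 9349.9 m.

z ≈ 9350 m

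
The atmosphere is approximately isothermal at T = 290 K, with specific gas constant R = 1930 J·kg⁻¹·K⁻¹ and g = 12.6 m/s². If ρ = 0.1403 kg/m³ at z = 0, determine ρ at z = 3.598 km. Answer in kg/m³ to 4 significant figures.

Scale height: H = RT/g = 1930 × 290 / 12.6 = 44421 m.
In an isothermal atmosphere, density decays like pressure: ρ = ρ₀ exp(−z/H).
z/H = 3598.0/44421 = 0.080998; exp(−0.080998) = 0.92220.
ρ = 0.1403 × 0.92220 = 0.12938 kg/m³.

ρ ≈ 0.1294 kg/m³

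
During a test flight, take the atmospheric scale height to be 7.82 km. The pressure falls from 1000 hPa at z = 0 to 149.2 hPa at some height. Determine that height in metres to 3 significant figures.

Invert the barometric formula: z = H ln(P₀/P).
P₀/P = 1000/149.2 = 6.7024; ln(6.7024) = 1.9025.
z = 7820.0 × 1.9025 = 14878 m.

z ≈ 14900 m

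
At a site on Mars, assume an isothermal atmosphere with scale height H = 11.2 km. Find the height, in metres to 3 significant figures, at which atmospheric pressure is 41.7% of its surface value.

Set P/P₀ = exp(−z/H) = 0.417, so z = −H ln(0.417).
−ln(0.417) = 0.87467; z = 11200 × 0.87467 = 9796.3 m.

z ≈ 9800 m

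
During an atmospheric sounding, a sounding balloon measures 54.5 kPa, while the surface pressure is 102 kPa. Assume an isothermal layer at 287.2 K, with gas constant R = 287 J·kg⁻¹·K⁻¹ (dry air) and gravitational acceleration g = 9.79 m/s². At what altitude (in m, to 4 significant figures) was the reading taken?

z ≈ 5277 m

Scale height: H = RT/g = 287 × 287.2 / 9.79 = 8419.4 m.
Invert the barometric formula: z = H ln(P₀/P).
P₀/P = 102/54.5 = 1.8716; ln(1.8716) = 0.62679.
z = 8419.4 × 0.62679 = 5277.2 m.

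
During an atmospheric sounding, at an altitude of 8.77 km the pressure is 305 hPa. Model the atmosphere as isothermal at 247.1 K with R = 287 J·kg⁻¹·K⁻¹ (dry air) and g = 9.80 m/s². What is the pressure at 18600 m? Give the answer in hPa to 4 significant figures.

P ≈ 78.41 hPa

Scale height: H = RT/g = 287 × 247.1 / 9.80 = 7236.5 m.
Between two levels, P₂ = P₁ exp(−Δz/H) with Δz = z₂ − z₁.
Δz = 18600 − 8770.0 = 9830.0 m; Δz/H = 9830.0/7236.5 = 1.3584.
P₂ = 305 × exp(−1.3584) = 305 × 0.25707 = 78.406 hPa.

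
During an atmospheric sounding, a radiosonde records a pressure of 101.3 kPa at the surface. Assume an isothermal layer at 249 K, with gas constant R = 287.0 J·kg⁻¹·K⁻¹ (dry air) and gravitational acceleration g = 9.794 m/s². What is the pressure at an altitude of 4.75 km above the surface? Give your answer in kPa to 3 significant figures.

P ≈ 52.8 kPa

Scale height: H = RT/g = 287.0 × 249 / 9.794 = 7296.6 m.
Barometric formula: P = P₀ exp(−z/H).
z/H = 4750.0/7296.6 = 0.65099; exp(−0.65099) = 0.52153.
P = 101.3 × 0.52153 = 52.831 kPa.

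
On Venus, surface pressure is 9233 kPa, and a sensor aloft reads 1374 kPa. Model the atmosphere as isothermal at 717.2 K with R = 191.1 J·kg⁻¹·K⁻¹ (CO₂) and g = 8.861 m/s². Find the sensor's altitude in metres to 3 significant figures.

z ≈ 29500 m

Scale height: H = RT/g = 191.1 × 717.2 / 8.861 = 15467 m.
Invert the barometric formula: z = H ln(P₀/P).
P₀/P = 9233/1374 = 6.7198; ln(6.7198) = 1.9051.
z = 15467 × 1.9051 = 29466 m.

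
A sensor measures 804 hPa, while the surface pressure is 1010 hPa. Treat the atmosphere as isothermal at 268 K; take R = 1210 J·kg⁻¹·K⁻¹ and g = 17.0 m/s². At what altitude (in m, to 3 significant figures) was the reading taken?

z ≈ 4350 m

Scale height: H = RT/g = 1210 × 268 / 17.0 = 19075 m.
Invert the barometric formula: z = H ln(P₀/P).
P₀/P = 1010/804 = 1.2562; ln(1.2562) = 0.22809.
z = 19075 × 0.22809 = 4350.8 m.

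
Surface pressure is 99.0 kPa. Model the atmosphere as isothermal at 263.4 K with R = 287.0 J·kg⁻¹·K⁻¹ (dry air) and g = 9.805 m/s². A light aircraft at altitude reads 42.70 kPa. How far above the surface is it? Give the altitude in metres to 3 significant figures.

z ≈ 6480 m

Scale height: H = RT/g = 287.0 × 263.4 / 9.805 = 7709.9 m.
Invert the barometric formula: z = H ln(P₀/P).
P₀/P = 99.0/42.70 = 2.3185; ln(2.3185) = 0.84092.
z = 7709.9 × 0.84092 = 6483.4 m.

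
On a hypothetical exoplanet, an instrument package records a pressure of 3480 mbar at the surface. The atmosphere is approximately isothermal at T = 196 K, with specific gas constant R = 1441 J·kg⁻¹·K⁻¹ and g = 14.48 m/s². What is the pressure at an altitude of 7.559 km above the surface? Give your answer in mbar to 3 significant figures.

Scale height: H = RT/g = 1441 × 196 / 14.48 = 19505 m.
Barometric formula: P = P₀ exp(−z/H).
z/H = 7559.0/19505 = 0.38754; exp(−0.38754) = 0.67872.
P = 3480 × 0.67872 = 2361.9 mbar.

P ≈ 2360 mbar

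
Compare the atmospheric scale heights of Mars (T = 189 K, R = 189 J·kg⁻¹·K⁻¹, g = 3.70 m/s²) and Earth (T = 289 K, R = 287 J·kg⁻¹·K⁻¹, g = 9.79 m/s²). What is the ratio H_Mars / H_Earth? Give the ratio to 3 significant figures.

H_Mars/H_Earth ≈ 1.14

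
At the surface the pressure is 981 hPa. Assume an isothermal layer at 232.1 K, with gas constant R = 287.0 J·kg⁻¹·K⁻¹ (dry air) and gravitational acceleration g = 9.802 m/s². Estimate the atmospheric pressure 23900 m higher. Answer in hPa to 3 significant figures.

Scale height: H = RT/g = 287.0 × 232.1 / 9.802 = 6795.8 m.
Barometric formula: P = P₀ exp(−z/H).
z/H = 23900/6795.8 = 3.5169; exp(−3.5169) = 0.029691.
P = 981 × 0.029691 = 29.127 hPa.

P ≈ 29.1 hPa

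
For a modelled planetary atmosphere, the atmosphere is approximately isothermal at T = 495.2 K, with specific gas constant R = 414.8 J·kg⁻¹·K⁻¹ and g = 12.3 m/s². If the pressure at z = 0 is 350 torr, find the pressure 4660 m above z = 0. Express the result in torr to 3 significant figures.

Scale height: H = RT/g = 414.8 × 495.2 / 12.3 = 16700 m.
Barometric formula: P = P₀ exp(−z/H).
z/H = 4660.0/16700 = 0.27904; exp(−0.27904) = 0.75651.
P = 350 × 0.75651 = 264.78 torr.

P ≈ 265 torr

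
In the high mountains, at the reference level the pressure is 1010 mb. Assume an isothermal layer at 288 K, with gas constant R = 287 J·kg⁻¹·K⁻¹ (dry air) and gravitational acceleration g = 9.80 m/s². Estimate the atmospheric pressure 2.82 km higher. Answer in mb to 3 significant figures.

Scale height: H = RT/g = 287 × 288 / 9.80 = 8434.3 m.
Barometric formula: P = P₀ exp(−z/H).
z/H = 2820.0/8434.3 = 0.33435; exp(−0.33435) = 0.71580.
P = 1010 × 0.71580 = 722.96 mb.

P ≈ 723 mb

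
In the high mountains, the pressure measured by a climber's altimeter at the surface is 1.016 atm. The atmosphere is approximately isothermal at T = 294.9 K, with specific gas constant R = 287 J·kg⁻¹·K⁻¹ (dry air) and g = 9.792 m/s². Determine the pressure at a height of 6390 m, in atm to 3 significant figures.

Scale height: H = RT/g = 287 × 294.9 / 9.792 = 8643.4 m.
Barometric formula: P = P₀ exp(−z/H).
z/H = 6390.0/8643.4 = 0.73929; exp(−0.73929) = 0.47745.
P = 1.016 × 0.47745 = 0.48509 atm.

P ≈ 0.485 atm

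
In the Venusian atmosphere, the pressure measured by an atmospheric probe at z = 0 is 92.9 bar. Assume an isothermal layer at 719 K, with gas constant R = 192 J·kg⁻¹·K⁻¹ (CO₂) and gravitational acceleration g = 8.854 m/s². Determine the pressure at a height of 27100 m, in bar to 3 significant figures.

P ≈ 16.3 bar

Scale height: H = RT/g = 192 × 719 / 8.854 = 15592 m.
Barometric formula: P = P₀ exp(−z/H).
z/H = 27100/15592 = 1.7381; exp(−1.7381) = 0.17585.
P = 92.9 × 0.17585 = 16.336 bar.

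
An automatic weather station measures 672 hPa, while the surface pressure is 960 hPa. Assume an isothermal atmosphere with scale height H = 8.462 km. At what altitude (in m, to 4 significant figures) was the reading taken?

z ≈ 3018 m

Invert the barometric formula: z = H ln(P₀/P).
P₀/P = 960/672 = 1.4286; ln(1.4286) = 0.35669.
z = 8462.0 × 0.35669 = 3018.3 m.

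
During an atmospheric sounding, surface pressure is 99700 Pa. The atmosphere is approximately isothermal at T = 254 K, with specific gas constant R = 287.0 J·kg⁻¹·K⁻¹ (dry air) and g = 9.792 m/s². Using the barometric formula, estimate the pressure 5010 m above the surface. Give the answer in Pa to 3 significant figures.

P ≈ 50900 Pa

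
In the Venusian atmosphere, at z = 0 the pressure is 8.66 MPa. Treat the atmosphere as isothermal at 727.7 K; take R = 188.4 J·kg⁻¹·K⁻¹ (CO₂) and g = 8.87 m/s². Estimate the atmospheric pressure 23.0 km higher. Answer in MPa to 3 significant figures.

Scale height: H = RT/g = 188.4 × 727.7 / 8.87 = 15456 m.
Barometric formula: P = P₀ exp(−z/H).
z/H = 23000/15456 = 1.4881; exp(−1.4881) = 0.22580.
P = 8.66 × 0.22580 = 1.9554 MPa.

P ≈ 1.96 MPa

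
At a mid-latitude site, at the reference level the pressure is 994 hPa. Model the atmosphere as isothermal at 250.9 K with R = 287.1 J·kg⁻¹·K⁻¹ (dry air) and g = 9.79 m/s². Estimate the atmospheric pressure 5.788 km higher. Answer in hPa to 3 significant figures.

Scale height: H = RT/g = 287.1 × 250.9 / 9.79 = 7357.9 m.
Barometric formula: P = P₀ exp(−z/H).
z/H = 5788.0/7357.9 = 0.78664; exp(−0.78664) = 0.45537.
P = 994 × 0.45537 = 452.64 hPa.

P ≈ 453 hPa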